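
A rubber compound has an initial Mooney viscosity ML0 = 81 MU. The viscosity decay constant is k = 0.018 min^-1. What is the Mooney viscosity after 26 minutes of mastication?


ML = ML0 * exp(-k * t)
ML = 81 * exp(-0.018 * 26)
ML = 81 * 0.6263
ML = 50.73 MU

50.73 MU


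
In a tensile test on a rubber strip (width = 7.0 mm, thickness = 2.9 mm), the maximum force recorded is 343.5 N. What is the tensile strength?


Area = width * thickness = 7.0 * 2.9 = 20.3 mm^2
TS = force / area = 343.5 / 20.3 = 16.92 MPa

16.92 MPa


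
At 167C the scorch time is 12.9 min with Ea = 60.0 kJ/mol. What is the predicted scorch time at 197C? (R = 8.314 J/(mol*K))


Convert temperatures: T1 = 167 + 273.15 = 440.15 K, T2 = 197 + 273.15 = 470.15 K
ts2_new = 12.9 * exp(60000 / 8.314 * (1/470.15 - 1/440.15))
1/T2 - 1/T1 = -1.4497e-04
ts2_new = 4.53 min

4.53 min


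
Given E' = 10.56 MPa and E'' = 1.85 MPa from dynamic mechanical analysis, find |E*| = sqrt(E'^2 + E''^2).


|E*| = sqrt(E'^2 + E''^2)
= sqrt(10.56^2 + 1.85^2)
= sqrt(111.5136 + 3.4225)
= 10.721 MPa

10.721 MPa


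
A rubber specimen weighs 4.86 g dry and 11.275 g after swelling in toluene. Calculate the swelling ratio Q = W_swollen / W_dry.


Q = W_swollen / W_dry
Q = 11.275 / 4.86
Q = 2.32

Q = 2.32


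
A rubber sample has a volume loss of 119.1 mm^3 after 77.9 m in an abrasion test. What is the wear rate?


Rate = volume_loss / distance
= 119.1 / 77.9
= 1.529 mm^3/m

1.529 mm^3/m


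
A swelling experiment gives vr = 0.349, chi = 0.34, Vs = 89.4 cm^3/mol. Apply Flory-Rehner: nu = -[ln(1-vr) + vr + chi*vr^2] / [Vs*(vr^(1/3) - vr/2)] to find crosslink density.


ln(1 - vr) = ln(1 - 0.349) = -0.4292
Numerator = -((-0.4292) + 0.349 + 0.34 * 0.349^2) = 0.0388
Denominator = 89.4 * (0.349^(1/3) - 0.349/2) = 47.3425
nu = 0.0388 / 47.3425 = 8.2026e-04 mol/cm^3

8.2026e-04 mol/cm^3


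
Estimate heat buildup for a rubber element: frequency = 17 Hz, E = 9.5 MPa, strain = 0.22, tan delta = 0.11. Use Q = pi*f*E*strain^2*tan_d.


Q = pi * f * E * strain^2 * tan_d
= pi * 17 * 9.5 * 0.22^2 * 0.11
= pi * 17 * 9.5 * 0.0484 * 0.11
= 2.7012

Q = 2.7012


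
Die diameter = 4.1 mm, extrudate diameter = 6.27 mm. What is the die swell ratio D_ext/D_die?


Die swell ratio = D_extrudate / D_die
= 6.27 / 4.1
= 1.529

Die swell = 1.529


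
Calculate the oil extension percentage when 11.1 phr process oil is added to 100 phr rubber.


Oil % = oil / (100 + oil) * 100
= 11.1 / (100 + 11.1) * 100
= 11.1 / 111.1 * 100
= 9.99%

9.99%


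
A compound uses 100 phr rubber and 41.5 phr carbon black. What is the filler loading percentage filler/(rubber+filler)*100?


Filler % = filler / (rubber + filler) * 100
= 41.5 / (100 + 41.5) * 100
= 41.5 / 141.5 * 100
= 29.33%

29.33%


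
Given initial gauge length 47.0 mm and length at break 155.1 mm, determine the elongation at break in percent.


Elongation = (Lf - L0) / L0 * 100
= (155.1 - 47.0) / 47.0 * 100
= 108.1 / 47.0 * 100
= 230.0%

230.0%


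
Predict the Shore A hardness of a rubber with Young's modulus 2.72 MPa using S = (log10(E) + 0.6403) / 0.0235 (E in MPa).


log10(E) = 0.0235*S - 0.6403  =>  S = (log10(E) + 0.6403) / 0.0235
log10(2.72) = 0.434569
S = (0.434569 + 0.6403) / 0.0235 = 1.074869 / 0.0235
S = 45.7

Shore A = 45.7


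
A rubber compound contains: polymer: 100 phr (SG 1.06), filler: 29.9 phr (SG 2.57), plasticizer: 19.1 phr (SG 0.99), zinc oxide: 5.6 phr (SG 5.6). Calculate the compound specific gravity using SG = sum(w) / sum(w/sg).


Sum of weights = 154.6
Volume contributions:
  polymer: 100/1.06 = 94.3396
  filler: 29.9/2.57 = 11.6342
  plasticizer: 19.1/0.99 = 19.2929
  zinc oxide: 5.6/5.6 = 1.0000
Sum of volumes = 126.2668
SG = 154.6 / 126.2668 = 1.224

SG = 1.224


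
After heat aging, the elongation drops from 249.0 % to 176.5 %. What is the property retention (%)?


Retention = aged / original * 100
= 176.5 / 249.0 * 100
= 70.9%

70.9%


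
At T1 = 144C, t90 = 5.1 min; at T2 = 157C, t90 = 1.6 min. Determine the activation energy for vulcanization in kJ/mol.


T1 = 417.15 K, T2 = 430.15 K
1/T1 - 1/T2 = 7.2449e-05
ln(t1/t2) = ln(5.1/1.6) = 1.1592
Ea = 8.314 * 1.1592 / 7.2449e-05 = 133030.4450 J/mol
Ea = 133.03 kJ/mol

133.03 kJ/mol


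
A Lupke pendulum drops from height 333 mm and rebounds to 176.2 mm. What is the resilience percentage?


Resilience = h_rebound / h_drop * 100
= 176.2 / 333 * 100
= 52.9%

52.9%


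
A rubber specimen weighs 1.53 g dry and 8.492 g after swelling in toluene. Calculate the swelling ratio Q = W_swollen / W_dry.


Q = W_swollen / W_dry
Q = 8.492 / 1.53
Q = 5.55

Q = 5.55


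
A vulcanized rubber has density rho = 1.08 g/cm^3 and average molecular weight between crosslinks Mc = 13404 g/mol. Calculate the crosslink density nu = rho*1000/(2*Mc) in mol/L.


nu = rho * 1000 / (2 * Mc)
nu = 1.08 * 1000 / (2 * 13404)
nu = 1080.0 / 26808
nu = 0.0403 mol/L

0.0403 mol/L


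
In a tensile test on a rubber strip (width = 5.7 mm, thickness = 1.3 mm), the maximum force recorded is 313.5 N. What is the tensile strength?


Area = width * thickness = 5.7 * 1.3 = 7.41 mm^2
TS = force / area = 313.5 / 7.41 = 42.31 MPa

42.31 MPa


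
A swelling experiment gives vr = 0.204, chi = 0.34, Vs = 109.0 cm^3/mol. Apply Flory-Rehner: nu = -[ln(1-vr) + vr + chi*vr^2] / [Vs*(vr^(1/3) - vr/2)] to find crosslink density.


ln(1 - vr) = ln(1 - 0.204) = -0.2282
Numerator = -((-0.2282) + 0.204 + 0.34 * 0.204^2) = 0.0100
Denominator = 109.0 * (0.204^(1/3) - 0.204/2) = 53.0477
nu = 0.0100 / 53.0477 = 1.8863e-04 mol/cm^3

1.8863e-04 mol/cm^3


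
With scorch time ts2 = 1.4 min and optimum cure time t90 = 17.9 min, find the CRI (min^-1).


CRI = 100 / (t90 - ts2)
= 100 / (17.9 - 1.4)
= 100 / 16.5
= 6.06 min^-1

6.06 min^-1


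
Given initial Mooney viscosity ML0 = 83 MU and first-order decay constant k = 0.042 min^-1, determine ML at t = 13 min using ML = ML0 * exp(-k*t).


ML = ML0 * exp(-k * t)
ML = 83 * exp(-0.042 * 13)
ML = 83 * 0.5793
ML = 48.08 MU

48.08 MU


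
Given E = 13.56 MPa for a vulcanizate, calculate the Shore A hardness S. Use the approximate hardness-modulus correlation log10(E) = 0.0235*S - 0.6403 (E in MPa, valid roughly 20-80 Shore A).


log10(E) = 0.0235*S - 0.6403  =>  S = (log10(E) + 0.6403) / 0.0235
log10(13.56) = 1.132260
S = (1.132260 + 0.6403) / 0.0235 = 1.772560 / 0.0235
S = 75.4

Shore A = 75.4


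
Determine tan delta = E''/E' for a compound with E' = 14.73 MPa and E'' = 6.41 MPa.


tan delta = E'' / E'
= 6.41 / 14.73
= 0.4352

tan delta = 0.4352


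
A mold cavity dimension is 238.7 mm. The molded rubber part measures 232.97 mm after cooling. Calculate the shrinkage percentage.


Shrinkage = (mold - part) / mold * 100
= (238.7 - 232.97) / 238.7 * 100
= 5.73 / 238.7 * 100
= 2.4%

2.4%


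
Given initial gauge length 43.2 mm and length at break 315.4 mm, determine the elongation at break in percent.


Elongation = (Lf - L0) / L0 * 100
= (315.4 - 43.2) / 43.2 * 100
= 272.2 / 43.2 * 100
= 630.1%

630.1%


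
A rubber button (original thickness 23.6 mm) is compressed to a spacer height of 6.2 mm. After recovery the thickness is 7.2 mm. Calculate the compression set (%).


CS = (t0 - recovered) / (t0 - ts) * 100
= (23.6 - 7.2) / (23.6 - 6.2) * 100
= 16.4 / 17.4 * 100
= 94.3%

94.3%


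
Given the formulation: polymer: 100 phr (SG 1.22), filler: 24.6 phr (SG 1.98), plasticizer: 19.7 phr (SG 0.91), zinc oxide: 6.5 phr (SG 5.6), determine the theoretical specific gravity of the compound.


Sum of weights = 150.8
Volume contributions:
  polymer: 100/1.22 = 81.9672
  filler: 24.6/1.98 = 12.4242
  plasticizer: 19.7/0.91 = 21.6484
  zinc oxide: 6.5/5.6 = 1.1607
Sum of volumes = 117.2005
SG = 150.8 / 117.2005 = 1.287

SG = 1.287


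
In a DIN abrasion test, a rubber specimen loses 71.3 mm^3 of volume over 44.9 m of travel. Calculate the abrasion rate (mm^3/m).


Rate = volume_loss / distance
= 71.3 / 44.9
= 1.588 mm^3/m

1.588 mm^3/m


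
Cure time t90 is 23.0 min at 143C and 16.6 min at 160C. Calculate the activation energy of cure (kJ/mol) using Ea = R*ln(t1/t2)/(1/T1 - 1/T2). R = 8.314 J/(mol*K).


T1 = 416.15 K, T2 = 433.15 K
1/T1 - 1/T2 = 9.4311e-05
ln(t1/t2) = ln(23.0/16.6) = 0.3261
Ea = 8.314 * 0.3261 / 9.4311e-05 = 28746.7547 J/mol
Ea = 28.75 kJ/mol

28.75 kJ/mol


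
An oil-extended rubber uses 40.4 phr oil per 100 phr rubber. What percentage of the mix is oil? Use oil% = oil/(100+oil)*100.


Oil % = oil / (100 + oil) * 100
= 40.4 / (100 + 40.4) * 100
= 40.4 / 140.4 * 100
= 28.77%

28.77%


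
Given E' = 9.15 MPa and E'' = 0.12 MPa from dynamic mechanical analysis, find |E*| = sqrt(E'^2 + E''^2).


|E*| = sqrt(E'^2 + E''^2)
= sqrt(9.15^2 + 0.12^2)
= sqrt(83.7225 + 0.0144)
= 9.151 MPa

9.151 MPa


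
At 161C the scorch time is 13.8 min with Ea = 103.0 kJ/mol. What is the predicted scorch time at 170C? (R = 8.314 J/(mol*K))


Convert temperatures: T1 = 161 + 273.15 = 434.15 K, T2 = 170 + 273.15 = 443.15 K
ts2_new = 13.8 * exp(103000 / 8.314 * (1/443.15 - 1/434.15))
1/T2 - 1/T1 = -4.6779e-05
ts2_new = 7.73 min

7.73 min


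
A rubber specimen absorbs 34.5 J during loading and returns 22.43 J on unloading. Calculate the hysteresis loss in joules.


Hysteresis loss = loading - unloading
= 34.5 - 22.43
= 12.07 J

12.07 J


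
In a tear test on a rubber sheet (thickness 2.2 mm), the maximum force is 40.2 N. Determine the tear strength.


Tear strength = force / thickness
= 40.2 / 2.2
= 18.27 N/mm

18.27 N/mm


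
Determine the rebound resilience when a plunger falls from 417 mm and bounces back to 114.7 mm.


Resilience = h_rebound / h_drop * 100
= 114.7 / 417 * 100
= 27.5%

27.5%


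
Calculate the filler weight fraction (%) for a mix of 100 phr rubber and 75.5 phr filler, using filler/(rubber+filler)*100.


Filler % = filler / (rubber + filler) * 100
= 75.5 / (100 + 75.5) * 100
= 75.5 / 175.5 * 100
= 43.02%

43.02%


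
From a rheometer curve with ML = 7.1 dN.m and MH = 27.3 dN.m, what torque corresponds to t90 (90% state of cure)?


M90 = ML + 0.9 * (MH - ML)
M90 = 7.1 + 0.9 * (27.3 - 7.1)
M90 = 7.1 + 0.9 * 20.2
M90 = 25.28 dN.m

25.28 dN.m


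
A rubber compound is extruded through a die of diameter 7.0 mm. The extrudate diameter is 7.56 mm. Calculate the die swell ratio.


Die swell ratio = D_extrudate / D_die
= 7.56 / 7.0
= 1.08

Die swell = 1.08


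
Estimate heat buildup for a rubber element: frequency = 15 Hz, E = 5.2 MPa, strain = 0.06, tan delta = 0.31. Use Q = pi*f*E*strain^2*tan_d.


Q = pi * f * E * strain^2 * tan_d
= pi * 15 * 5.2 * 0.06^2 * 0.31
= pi * 15 * 5.2 * 0.0036 * 0.31
= 0.2735

Q = 0.2735


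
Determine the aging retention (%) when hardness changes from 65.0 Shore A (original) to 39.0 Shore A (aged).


Retention = aged / original * 100
= 39.0 / 65.0 * 100
= 60.0%

60.0%


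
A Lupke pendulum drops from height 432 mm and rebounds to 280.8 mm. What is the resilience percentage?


Resilience = h_rebound / h_drop * 100
= 280.8 / 432 * 100
= 65.0%

65.0%


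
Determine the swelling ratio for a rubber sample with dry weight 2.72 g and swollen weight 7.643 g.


Q = W_swollen / W_dry
Q = 7.643 / 2.72
Q = 2.81

Q = 2.81


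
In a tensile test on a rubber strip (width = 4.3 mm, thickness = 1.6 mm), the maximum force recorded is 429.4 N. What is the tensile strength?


Area = width * thickness = 4.3 * 1.6 = 6.88 mm^2
TS = force / area = 429.4 / 6.88 = 62.41 MPa

62.41 MPa


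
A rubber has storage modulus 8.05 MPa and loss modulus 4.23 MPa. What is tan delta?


tan delta = E'' / E'
= 4.23 / 8.05
= 0.5255

tan delta = 0.5255


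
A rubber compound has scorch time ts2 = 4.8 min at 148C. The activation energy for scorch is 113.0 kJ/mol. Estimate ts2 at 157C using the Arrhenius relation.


Convert temperatures: T1 = 148 + 273.15 = 421.15 K, T2 = 157 + 273.15 = 430.15 K
ts2_new = 4.8 * exp(113000 / 8.314 * (1/430.15 - 1/421.15))
1/T2 - 1/T1 = -4.9680e-05
ts2_new = 2.44 min

2.44 min


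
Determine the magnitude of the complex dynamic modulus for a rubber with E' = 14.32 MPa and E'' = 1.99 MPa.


|E*| = sqrt(E'^2 + E''^2)
= sqrt(14.32^2 + 1.99^2)
= sqrt(205.0624 + 3.9601)
= 14.458 MPa

14.458 MPa


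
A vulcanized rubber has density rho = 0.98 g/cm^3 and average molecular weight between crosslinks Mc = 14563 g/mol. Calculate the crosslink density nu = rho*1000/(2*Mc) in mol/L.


nu = rho * 1000 / (2 * Mc)
nu = 0.98 * 1000 / (2 * 14563)
nu = 980.0 / 29126
nu = 0.0336 mol/L

0.0336 mol/L


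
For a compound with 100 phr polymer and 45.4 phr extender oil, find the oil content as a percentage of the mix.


Oil % = oil / (100 + oil) * 100
= 45.4 / (100 + 45.4) * 100
= 45.4 / 145.4 * 100
= 31.22%

31.22%


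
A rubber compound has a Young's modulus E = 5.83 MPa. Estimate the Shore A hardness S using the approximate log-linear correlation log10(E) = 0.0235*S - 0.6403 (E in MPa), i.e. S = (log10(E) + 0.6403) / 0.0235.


log10(E) = 0.0235*S - 0.6403  =>  S = (log10(E) + 0.6403) / 0.0235
log10(5.83) = 0.765669
S = (0.765669 + 0.6403) / 0.0235 = 1.405969 / 0.0235
S = 59.8

Shore A = 59.8


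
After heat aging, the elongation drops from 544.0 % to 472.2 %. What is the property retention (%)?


Retention = aged / original * 100
= 472.2 / 544.0 * 100
= 86.8%

86.8%


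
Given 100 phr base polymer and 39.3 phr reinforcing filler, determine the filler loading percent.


Filler % = filler / (rubber + filler) * 100
= 39.3 / (100 + 39.3) * 100
= 39.3 / 139.3 * 100
= 28.21%

28.21%


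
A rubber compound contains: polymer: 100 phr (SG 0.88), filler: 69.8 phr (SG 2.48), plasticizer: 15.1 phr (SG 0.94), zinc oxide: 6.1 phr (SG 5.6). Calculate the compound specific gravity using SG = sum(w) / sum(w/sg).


Sum of weights = 191.0
Volume contributions:
  polymer: 100/0.88 = 113.6364
  filler: 69.8/2.48 = 28.1452
  plasticizer: 15.1/0.94 = 16.0638
  zinc oxide: 6.1/5.6 = 1.0893
Sum of volumes = 158.9346
SG = 191.0 / 158.9346 = 1.202

SG = 1.202


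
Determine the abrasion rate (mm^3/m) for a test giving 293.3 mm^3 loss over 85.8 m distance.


Rate = volume_loss / distance
= 293.3 / 85.8
= 3.418 mm^3/m

3.418 mm^3/m


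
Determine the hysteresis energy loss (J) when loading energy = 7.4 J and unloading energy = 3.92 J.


Hysteresis loss = loading - unloading
= 7.4 - 3.92
= 3.48 J

3.48 J


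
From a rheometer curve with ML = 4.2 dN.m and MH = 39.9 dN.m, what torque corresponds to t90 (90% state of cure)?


M90 = ML + 0.9 * (MH - ML)
M90 = 4.2 + 0.9 * (39.9 - 4.2)
M90 = 4.2 + 0.9 * 35.7
M90 = 36.33 dN.m

36.33 dN.m


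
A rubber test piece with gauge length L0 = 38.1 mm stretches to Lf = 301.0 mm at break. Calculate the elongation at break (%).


Elongation = (Lf - L0) / L0 * 100
= (301.0 - 38.1) / 38.1 * 100
= 262.9 / 38.1 * 100
= 690.0%

690.0%


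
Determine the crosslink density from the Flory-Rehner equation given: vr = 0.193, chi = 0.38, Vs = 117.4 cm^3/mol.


ln(1 - vr) = ln(1 - 0.193) = -0.2144
Numerator = -((-0.2144) + 0.193 + 0.38 * 0.193^2) = 0.0073
Denominator = 117.4 * (0.193^(1/3) - 0.193/2) = 56.5163
nu = 0.0073 / 56.5163 = 1.2876e-04 mol/cm^3

1.2876e-04 mol/cm^3


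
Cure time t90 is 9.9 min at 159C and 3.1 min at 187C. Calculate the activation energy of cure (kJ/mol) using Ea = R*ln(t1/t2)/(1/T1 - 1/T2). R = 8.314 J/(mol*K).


T1 = 432.15 K, T2 = 460.15 K
1/T1 - 1/T2 = 1.4081e-04
ln(t1/t2) = ln(9.9/3.1) = 1.1611
Ea = 8.314 * 1.1611 / 1.4081e-04 = 68559.5200 J/mol
Ea = 68.56 kJ/mol

68.56 kJ/mol


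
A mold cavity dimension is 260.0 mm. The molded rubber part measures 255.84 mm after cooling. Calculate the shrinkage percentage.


Shrinkage = (mold - part) / mold * 100
= (260.0 - 255.84) / 260.0 * 100
= 4.16 / 260.0 * 100
= 1.6%

1.6%


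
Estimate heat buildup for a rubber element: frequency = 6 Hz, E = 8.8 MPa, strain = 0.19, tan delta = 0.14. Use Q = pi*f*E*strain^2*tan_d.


Q = pi * f * E * strain^2 * tan_d
= pi * 6 * 8.8 * 0.19^2 * 0.14
= pi * 6 * 8.8 * 0.0361 * 0.14
= 0.8383

Q = 0.8383


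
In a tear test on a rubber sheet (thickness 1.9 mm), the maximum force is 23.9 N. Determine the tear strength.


Tear strength = force / thickness
= 23.9 / 1.9
= 12.58 N/mm

12.58 N/mm


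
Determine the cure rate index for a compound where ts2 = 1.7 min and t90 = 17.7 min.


CRI = 100 / (t90 - ts2)
= 100 / (17.7 - 1.7)
= 100 / 16.0
= 6.25 min^-1

6.25 min^-1


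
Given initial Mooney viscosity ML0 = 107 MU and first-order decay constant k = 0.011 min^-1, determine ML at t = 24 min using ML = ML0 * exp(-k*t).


ML = ML0 * exp(-k * t)
ML = 107 * exp(-0.011 * 24)
ML = 107 * 0.7680
ML = 82.17 MU

82.17 MU


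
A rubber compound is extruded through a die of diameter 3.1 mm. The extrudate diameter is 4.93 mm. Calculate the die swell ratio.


Die swell ratio = D_extrudate / D_die
= 4.93 / 3.1
= 1.59

Die swell = 1.59


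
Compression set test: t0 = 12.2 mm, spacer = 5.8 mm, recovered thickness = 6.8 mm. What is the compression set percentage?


CS = (t0 - recovered) / (t0 - ts) * 100
= (12.2 - 6.8) / (12.2 - 5.8) * 100
= 5.4 / 6.4 * 100
= 84.4%

84.4%


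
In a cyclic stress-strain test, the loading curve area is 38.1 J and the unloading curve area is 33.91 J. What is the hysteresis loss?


Hysteresis loss = loading - unloading
= 38.1 - 33.91
= 4.19 J

4.19 J


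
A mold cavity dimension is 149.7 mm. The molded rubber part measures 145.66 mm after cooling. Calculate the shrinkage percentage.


Shrinkage = (mold - part) / mold * 100
= (149.7 - 145.66) / 149.7 * 100
= 4.04 / 149.7 * 100
= 2.7%

2.7%


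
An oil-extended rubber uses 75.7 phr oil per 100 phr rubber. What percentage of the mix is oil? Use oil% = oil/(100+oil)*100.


Oil % = oil / (100 + oil) * 100
= 75.7 / (100 + 75.7) * 100
= 75.7 / 175.7 * 100
= 43.08%

43.08%


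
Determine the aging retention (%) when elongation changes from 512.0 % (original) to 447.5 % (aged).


Retention = aged / original * 100
= 447.5 / 512.0 * 100
= 87.4%

87.4%


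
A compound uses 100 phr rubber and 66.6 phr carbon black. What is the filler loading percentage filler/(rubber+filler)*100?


Filler % = filler / (rubber + filler) * 100
= 66.6 / (100 + 66.6) * 100
= 66.6 / 166.6 * 100
= 39.98%

39.98%


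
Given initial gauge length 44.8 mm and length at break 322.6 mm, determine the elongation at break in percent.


Elongation = (Lf - L0) / L0 * 100
= (322.6 - 44.8) / 44.8 * 100
= 277.8 / 44.8 * 100
= 620.1%

620.1%


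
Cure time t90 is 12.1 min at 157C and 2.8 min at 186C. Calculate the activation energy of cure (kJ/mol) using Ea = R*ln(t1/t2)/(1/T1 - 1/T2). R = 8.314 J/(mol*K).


T1 = 430.15 K, T2 = 459.15 K
1/T1 - 1/T2 = 1.4683e-04
ln(t1/t2) = ln(12.1/2.8) = 1.4636
Ea = 8.314 * 1.4636 / 1.4683e-04 = 82871.4228 J/mol
Ea = 82.87 kJ/mol

82.87 kJ/mol


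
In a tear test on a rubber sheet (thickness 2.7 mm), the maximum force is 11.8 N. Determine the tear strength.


Tear strength = force / thickness
= 11.8 / 2.7
= 4.37 N/mm

4.37 N/mm


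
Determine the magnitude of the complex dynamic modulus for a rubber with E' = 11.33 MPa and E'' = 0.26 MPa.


|E*| = sqrt(E'^2 + E''^2)
= sqrt(11.33^2 + 0.26^2)
= sqrt(128.3689 + 0.0676)
= 11.333 MPa

11.333 MPa


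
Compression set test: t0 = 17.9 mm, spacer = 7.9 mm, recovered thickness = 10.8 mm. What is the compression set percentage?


CS = (t0 - recovered) / (t0 - ts) * 100
= (17.9 - 10.8) / (17.9 - 7.9) * 100
= 7.1 / 10.0 * 100
= 71.0%

71.0%


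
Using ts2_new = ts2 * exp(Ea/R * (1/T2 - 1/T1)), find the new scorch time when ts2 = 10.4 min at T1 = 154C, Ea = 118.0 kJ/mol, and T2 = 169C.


Convert temperatures: T1 = 154 + 273.15 = 427.15 K, T2 = 169 + 273.15 = 442.15 K
ts2_new = 10.4 * exp(118000 / 8.314 * (1/442.15 - 1/427.15))
1/T2 - 1/T1 = -7.9422e-05
ts2_new = 3.37 min

3.37 min


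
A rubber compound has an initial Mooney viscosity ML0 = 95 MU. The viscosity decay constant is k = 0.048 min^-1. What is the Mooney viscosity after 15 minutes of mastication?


ML = ML0 * exp(-k * t)
ML = 95 * exp(-0.048 * 15)
ML = 95 * 0.4868
ML = 46.24 MU

46.24 MU


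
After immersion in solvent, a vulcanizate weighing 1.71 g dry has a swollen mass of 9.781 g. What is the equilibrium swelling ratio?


Q = W_swollen / W_dry
Q = 9.781 / 1.71
Q = 5.72

Q = 5.72


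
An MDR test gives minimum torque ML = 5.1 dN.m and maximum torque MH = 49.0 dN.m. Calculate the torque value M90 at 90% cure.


M90 = ML + 0.9 * (MH - ML)
M90 = 5.1 + 0.9 * (49.0 - 5.1)
M90 = 5.1 + 0.9 * 43.9
M90 = 44.61 dN.m

44.61 dN.m


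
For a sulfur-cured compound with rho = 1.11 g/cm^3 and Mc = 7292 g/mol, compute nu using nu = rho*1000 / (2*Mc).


nu = rho * 1000 / (2 * Mc)
nu = 1.11 * 1000 / (2 * 7292)
nu = 1110.0 / 14584
nu = 0.0761 mol/L

0.0761 mol/L


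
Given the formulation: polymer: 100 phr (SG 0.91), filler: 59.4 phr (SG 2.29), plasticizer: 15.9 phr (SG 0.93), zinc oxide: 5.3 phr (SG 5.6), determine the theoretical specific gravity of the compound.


Sum of weights = 180.6
Volume contributions:
  polymer: 100/0.91 = 109.8901
  filler: 59.4/2.29 = 25.9389
  plasticizer: 15.9/0.93 = 17.0968
  zinc oxide: 5.3/5.6 = 0.9464
Sum of volumes = 153.8722
SG = 180.6 / 153.8722 = 1.174

SG = 1.174


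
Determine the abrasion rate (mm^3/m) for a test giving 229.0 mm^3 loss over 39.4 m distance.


Rate = volume_loss / distance
= 229.0 / 39.4
= 5.812 mm^3/m

5.812 mm^3/m


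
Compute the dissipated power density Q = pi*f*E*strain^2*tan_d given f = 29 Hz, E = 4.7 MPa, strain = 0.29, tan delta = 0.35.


Q = pi * f * E * strain^2 * tan_d
= pi * 29 * 4.7 * 0.29^2 * 0.35
= pi * 29 * 4.7 * 0.0841 * 0.35
= 12.6040

Q = 12.6040


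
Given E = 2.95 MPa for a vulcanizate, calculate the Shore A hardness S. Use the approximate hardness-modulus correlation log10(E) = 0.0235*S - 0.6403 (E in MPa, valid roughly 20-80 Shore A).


log10(E) = 0.0235*S - 0.6403  =>  S = (log10(E) + 0.6403) / 0.0235
log10(2.95) = 0.469822
S = (0.469822 + 0.6403) / 0.0235 = 1.110122 / 0.0235
S = 47.2

Shore A = 47.2


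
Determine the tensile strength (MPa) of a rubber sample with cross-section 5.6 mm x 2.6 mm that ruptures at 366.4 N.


Area = width * thickness = 5.6 * 2.6 = 14.56 mm^2
TS = force / area = 366.4 / 14.56 = 25.16 MPa

25.16 MPa


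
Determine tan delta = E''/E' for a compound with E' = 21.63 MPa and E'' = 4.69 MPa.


tan delta = E'' / E'
= 4.69 / 21.63
= 0.2168

tan delta = 0.2168


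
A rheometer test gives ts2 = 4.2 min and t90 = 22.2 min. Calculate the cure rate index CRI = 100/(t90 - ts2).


CRI = 100 / (t90 - ts2)
= 100 / (22.2 - 4.2)
= 100 / 18.0
= 5.56 min^-1

5.56 min^-1


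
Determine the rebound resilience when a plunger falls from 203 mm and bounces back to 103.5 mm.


Resilience = h_rebound / h_drop * 100
= 103.5 / 203 * 100
= 51.0%

51.0%


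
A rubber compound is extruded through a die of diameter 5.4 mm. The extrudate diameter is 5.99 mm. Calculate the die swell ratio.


Die swell ratio = D_extrudate / D_die
= 5.99 / 5.4
= 1.109

Die swell = 1.109


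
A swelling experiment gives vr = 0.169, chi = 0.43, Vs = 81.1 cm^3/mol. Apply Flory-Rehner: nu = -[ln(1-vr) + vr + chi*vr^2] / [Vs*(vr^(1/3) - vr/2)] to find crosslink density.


ln(1 - vr) = ln(1 - 0.169) = -0.1851
Numerator = -((-0.1851) + 0.169 + 0.43 * 0.169^2) = 0.0038
Denominator = 81.1 * (0.169^(1/3) - 0.169/2) = 37.9854
nu = 0.0038 / 37.9854 = 1.0120e-04 mol/cm^3

1.0120e-04 mol/cm^3


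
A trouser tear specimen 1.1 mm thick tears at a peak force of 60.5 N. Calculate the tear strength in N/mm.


Tear strength = force / thickness
= 60.5 / 1.1
= 55.0 N/mm

55.0 N/mm


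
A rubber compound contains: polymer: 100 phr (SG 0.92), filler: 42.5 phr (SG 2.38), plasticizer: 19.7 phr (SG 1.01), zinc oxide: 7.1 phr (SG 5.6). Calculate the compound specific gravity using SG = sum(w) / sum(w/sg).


Sum of weights = 169.3
Volume contributions:
  polymer: 100/0.92 = 108.6957
  filler: 42.5/2.38 = 17.8571
  plasticizer: 19.7/1.01 = 19.5050
  zinc oxide: 7.1/5.6 = 1.2679
Sum of volumes = 147.3256
SG = 169.3 / 147.3256 = 1.149

SG = 1.149


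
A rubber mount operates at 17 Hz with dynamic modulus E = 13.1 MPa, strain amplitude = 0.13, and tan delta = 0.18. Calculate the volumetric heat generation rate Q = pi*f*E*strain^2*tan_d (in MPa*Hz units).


Q = pi * f * E * strain^2 * tan_d
= pi * 17 * 13.1 * 0.13^2 * 0.18
= pi * 17 * 13.1 * 0.0169 * 0.18
= 2.1283

Q = 2.1283


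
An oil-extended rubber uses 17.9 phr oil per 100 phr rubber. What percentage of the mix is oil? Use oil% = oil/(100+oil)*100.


Oil % = oil / (100 + oil) * 100
= 17.9 / (100 + 17.9) * 100
= 17.9 / 117.9 * 100
= 15.18%

15.18%


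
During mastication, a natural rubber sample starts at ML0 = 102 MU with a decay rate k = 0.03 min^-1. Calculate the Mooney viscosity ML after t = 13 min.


ML = ML0 * exp(-k * t)
ML = 102 * exp(-0.03 * 13)
ML = 102 * 0.6771
ML = 69.06 MU

69.06 MU


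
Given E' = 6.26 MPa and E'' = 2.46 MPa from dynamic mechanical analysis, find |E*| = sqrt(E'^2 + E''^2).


|E*| = sqrt(E'^2 + E''^2)
= sqrt(6.26^2 + 2.46^2)
= sqrt(39.1876 + 6.0516)
= 6.726 MPa

6.726 MPa


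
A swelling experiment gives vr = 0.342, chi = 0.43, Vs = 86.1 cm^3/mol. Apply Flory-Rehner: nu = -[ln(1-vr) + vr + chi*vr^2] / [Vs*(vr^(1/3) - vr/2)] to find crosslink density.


ln(1 - vr) = ln(1 - 0.342) = -0.4186
Numerator = -((-0.4186) + 0.342 + 0.43 * 0.342^2) = 0.0263
Denominator = 86.1 * (0.342^(1/3) - 0.342/2) = 45.4883
nu = 0.0263 / 45.4883 = 5.7720e-04 mol/cm^3

5.7720e-04 mol/cm^3


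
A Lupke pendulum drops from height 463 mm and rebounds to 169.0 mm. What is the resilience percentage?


Resilience = h_rebound / h_drop * 100
= 169.0 / 463 * 100
= 36.5%

36.5%


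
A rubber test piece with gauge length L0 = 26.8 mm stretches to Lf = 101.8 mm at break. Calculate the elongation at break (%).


Elongation = (Lf - L0) / L0 * 100
= (101.8 - 26.8) / 26.8 * 100
= 75.0 / 26.8 * 100
= 279.9%

279.9%


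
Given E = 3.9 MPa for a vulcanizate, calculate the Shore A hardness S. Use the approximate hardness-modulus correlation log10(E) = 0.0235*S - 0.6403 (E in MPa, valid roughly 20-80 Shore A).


log10(E) = 0.0235*S - 0.6403  =>  S = (log10(E) + 0.6403) / 0.0235
log10(3.9) = 0.591065
S = (0.591065 + 0.6403) / 0.0235 = 1.231365 / 0.0235
S = 52.4

Shore A = 52.4


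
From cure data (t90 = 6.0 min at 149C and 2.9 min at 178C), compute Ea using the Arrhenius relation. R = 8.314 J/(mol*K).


T1 = 422.15 K, T2 = 451.15 K
1/T1 - 1/T2 = 1.5227e-04
ln(t1/t2) = ln(6.0/2.9) = 0.7270
Ea = 8.314 * 0.7270 / 1.5227e-04 = 39697.5130 J/mol
Ea = 39.7 kJ/mol

39.7 kJ/mol


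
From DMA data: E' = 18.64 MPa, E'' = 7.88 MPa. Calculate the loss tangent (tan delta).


tan delta = E'' / E'
= 7.88 / 18.64
= 0.4227

tan delta = 0.4227


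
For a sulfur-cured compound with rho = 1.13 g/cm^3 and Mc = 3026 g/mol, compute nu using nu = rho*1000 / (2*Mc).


nu = rho * 1000 / (2 * Mc)
nu = 1.13 * 1000 / (2 * 3026)
nu = 1130.0 / 6052
nu = 0.1867 mol/L

0.1867 mol/L


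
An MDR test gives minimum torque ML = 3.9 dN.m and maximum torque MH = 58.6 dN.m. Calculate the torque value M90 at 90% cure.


M90 = ML + 0.9 * (MH - ML)
M90 = 3.9 + 0.9 * (58.6 - 3.9)
M90 = 3.9 + 0.9 * 54.7
M90 = 53.13 dN.m

53.13 dN.m


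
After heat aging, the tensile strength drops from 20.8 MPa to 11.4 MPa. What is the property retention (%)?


Retention = aged / original * 100
= 11.4 / 20.8 * 100
= 54.8%

54.8%


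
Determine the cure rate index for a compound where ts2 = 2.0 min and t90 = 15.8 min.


CRI = 100 / (t90 - ts2)
= 100 / (15.8 - 2.0)
= 100 / 13.8
= 7.25 min^-1

7.25 min^-1


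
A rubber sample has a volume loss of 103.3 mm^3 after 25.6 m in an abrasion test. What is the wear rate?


Rate = volume_loss / distance
= 103.3 / 25.6
= 4.035 mm^3/m

4.035 mm^3/m


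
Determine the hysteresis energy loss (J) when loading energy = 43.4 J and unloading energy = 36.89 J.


Hysteresis loss = loading - unloading
= 43.4 - 36.89
= 6.51 J

6.51 J


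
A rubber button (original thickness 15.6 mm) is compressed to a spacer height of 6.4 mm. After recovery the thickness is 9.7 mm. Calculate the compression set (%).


CS = (t0 - recovered) / (t0 - ts) * 100
= (15.6 - 9.7) / (15.6 - 6.4) * 100
= 5.9 / 9.2 * 100
= 64.1%

64.1%


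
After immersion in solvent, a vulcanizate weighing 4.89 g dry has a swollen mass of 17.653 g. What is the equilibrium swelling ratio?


Q = W_swollen / W_dry
Q = 17.653 / 4.89
Q = 3.61

Q = 3.61


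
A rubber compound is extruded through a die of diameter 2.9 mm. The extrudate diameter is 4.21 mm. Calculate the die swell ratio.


Die swell ratio = D_extrudate / D_die
= 4.21 / 2.9
= 1.452

Die swell = 1.452


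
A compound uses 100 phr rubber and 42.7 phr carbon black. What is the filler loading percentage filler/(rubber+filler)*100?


Filler % = filler / (rubber + filler) * 100
= 42.7 / (100 + 42.7) * 100
= 42.7 / 142.7 * 100
= 29.92%

29.92%


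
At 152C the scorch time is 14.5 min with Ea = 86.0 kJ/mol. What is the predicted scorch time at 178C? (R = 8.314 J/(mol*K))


Convert temperatures: T1 = 152 + 273.15 = 425.15 K, T2 = 178 + 273.15 = 451.15 K
ts2_new = 14.5 * exp(86000 / 8.314 * (1/451.15 - 1/425.15))
1/T2 - 1/T1 = -1.3555e-04
ts2_new = 3.57 min

3.57 min


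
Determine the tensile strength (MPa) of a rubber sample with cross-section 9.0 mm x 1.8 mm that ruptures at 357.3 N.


Area = width * thickness = 9.0 * 1.8 = 16.2 mm^2
TS = force / area = 357.3 / 16.2 = 22.06 MPa

22.06 MPa


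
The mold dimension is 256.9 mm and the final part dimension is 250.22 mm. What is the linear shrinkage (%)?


Shrinkage = (mold - part) / mold * 100
= (256.9 - 250.22) / 256.9 * 100
= 6.68 / 256.9 * 100
= 2.6%

2.6%


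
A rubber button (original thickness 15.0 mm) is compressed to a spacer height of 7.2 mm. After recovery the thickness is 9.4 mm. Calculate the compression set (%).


CS = (t0 - recovered) / (t0 - ts) * 100
= (15.0 - 9.4) / (15.0 - 7.2) * 100
= 5.6 / 7.8 * 100
= 71.8%

71.8%


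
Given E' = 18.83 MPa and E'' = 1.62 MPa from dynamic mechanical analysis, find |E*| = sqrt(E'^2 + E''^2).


|E*| = sqrt(E'^2 + E''^2)
= sqrt(18.83^2 + 1.62^2)
= sqrt(354.5689 + 2.6244)
= 18.9 MPa

18.9 MPa


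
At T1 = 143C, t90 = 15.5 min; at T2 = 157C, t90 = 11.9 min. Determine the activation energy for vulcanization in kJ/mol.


T1 = 416.15 K, T2 = 430.15 K
1/T1 - 1/T2 = 7.8209e-05
ln(t1/t2) = ln(15.5/11.9) = 0.2643
Ea = 8.314 * 0.2643 / 7.8209e-05 = 28096.4624 J/mol
Ea = 28.1 kJ/mol

28.1 kJ/mol


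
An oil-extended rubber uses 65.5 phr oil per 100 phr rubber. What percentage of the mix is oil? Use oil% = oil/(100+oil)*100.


Oil % = oil / (100 + oil) * 100
= 65.5 / (100 + 65.5) * 100
= 65.5 / 165.5 * 100
= 39.58%

39.58%


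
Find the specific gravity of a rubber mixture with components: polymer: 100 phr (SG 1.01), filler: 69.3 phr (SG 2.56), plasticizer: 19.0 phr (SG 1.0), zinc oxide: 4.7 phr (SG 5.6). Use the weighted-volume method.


Sum of weights = 193.0
Volume contributions:
  polymer: 100/1.01 = 99.0099
  filler: 69.3/2.56 = 27.0703
  plasticizer: 19.0/1.0 = 19.0000
  zinc oxide: 4.7/5.6 = 0.8393
Sum of volumes = 145.9195
SG = 193.0 / 145.9195 = 1.323

SG = 1.323


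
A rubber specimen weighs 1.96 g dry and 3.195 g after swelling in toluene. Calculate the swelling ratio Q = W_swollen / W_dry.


Q = W_swollen / W_dry
Q = 3.195 / 1.96
Q = 1.63

Q = 1.63


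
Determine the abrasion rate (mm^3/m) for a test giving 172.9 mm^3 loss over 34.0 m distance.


Rate = volume_loss / distance
= 172.9 / 34.0
= 5.085 mm^3/m

5.085 mm^3/m


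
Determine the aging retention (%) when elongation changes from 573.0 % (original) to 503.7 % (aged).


Retention = aged / original * 100
= 503.7 / 573.0 * 100
= 87.9%

87.9%


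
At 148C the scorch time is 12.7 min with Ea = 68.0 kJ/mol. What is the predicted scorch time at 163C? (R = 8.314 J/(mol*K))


Convert temperatures: T1 = 148 + 273.15 = 421.15 K, T2 = 163 + 273.15 = 436.15 K
ts2_new = 12.7 * exp(68000 / 8.314 * (1/436.15 - 1/421.15))
1/T2 - 1/T1 = -8.1662e-05
ts2_new = 6.51 min

6.51 min


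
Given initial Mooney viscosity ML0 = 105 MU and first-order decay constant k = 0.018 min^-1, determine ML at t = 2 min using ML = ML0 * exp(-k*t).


ML = ML0 * exp(-k * t)
ML = 105 * exp(-0.018 * 2)
ML = 105 * 0.9646
ML = 101.29 MU

101.29 MU


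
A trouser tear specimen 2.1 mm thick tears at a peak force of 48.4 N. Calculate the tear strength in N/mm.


Tear strength = force / thickness
= 48.4 / 2.1
= 23.05 N/mm

23.05 N/mm


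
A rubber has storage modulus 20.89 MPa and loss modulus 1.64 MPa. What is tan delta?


tan delta = E'' / E'
= 1.64 / 20.89
= 0.0785

tan delta = 0.0785


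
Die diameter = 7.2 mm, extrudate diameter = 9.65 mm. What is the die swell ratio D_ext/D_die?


Die swell ratio = D_extrudate / D_die
= 9.65 / 7.2
= 1.34

Die swell = 1.34


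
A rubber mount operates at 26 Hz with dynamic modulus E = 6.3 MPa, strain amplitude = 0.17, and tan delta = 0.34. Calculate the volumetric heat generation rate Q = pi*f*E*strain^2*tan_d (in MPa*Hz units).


Q = pi * f * E * strain^2 * tan_d
= pi * 26 * 6.3 * 0.17^2 * 0.34
= pi * 26 * 6.3 * 0.0289 * 0.34
= 5.0564

Q = 5.0564


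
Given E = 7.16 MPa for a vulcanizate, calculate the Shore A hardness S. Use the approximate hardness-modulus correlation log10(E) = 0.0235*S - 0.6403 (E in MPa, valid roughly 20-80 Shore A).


log10(E) = 0.0235*S - 0.6403  =>  S = (log10(E) + 0.6403) / 0.0235
log10(7.16) = 0.854913
S = (0.854913 + 0.6403) / 0.0235 = 1.495213 / 0.0235
S = 63.6

Shore A = 63.6


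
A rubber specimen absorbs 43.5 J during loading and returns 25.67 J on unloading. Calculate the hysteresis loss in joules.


Hysteresis loss = loading - unloading
= 43.5 - 25.67
= 17.83 J

17.83 J


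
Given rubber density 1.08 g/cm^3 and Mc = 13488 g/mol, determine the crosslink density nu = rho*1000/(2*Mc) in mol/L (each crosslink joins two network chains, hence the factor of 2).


nu = rho * 1000 / (2 * Mc)
nu = 1.08 * 1000 / (2 * 13488)
nu = 1080.0 / 26976
nu = 0.0400 mol/L

0.0400 mol/L


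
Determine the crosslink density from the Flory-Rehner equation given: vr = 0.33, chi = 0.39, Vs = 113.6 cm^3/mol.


ln(1 - vr) = ln(1 - 0.33) = -0.4005
Numerator = -((-0.4005) + 0.33 + 0.39 * 0.33^2) = 0.0280
Denominator = 113.6 * (0.33^(1/3) - 0.33/2) = 59.7584
nu = 0.0280 / 59.7584 = 4.6866e-04 mol/cm^3

4.6866e-04 mol/cm^3


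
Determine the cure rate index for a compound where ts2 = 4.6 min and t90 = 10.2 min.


CRI = 100 / (t90 - ts2)
= 100 / (10.2 - 4.6)
= 100 / 5.6
= 17.86 min^-1

17.86 min^-1


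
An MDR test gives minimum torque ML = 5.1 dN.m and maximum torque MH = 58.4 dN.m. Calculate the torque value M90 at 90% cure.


M90 = ML + 0.9 * (MH - ML)
M90 = 5.1 + 0.9 * (58.4 - 5.1)
M90 = 5.1 + 0.9 * 53.3
M90 = 53.07 dN.m

53.07 dN.m


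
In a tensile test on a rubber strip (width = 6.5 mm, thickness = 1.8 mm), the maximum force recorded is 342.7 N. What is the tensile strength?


Area = width * thickness = 6.5 * 1.8 = 11.7 mm^2
TS = force / area = 342.7 / 11.7 = 29.29 MPa

29.29 MPa


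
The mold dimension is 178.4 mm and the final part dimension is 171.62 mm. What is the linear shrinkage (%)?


Shrinkage = (mold - part) / mold * 100
= (178.4 - 171.62) / 178.4 * 100
= 6.78 / 178.4 * 100
= 3.8%

3.8%


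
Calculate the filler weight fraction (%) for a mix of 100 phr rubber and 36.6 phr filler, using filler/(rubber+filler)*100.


Filler % = filler / (rubber + filler) * 100
= 36.6 / (100 + 36.6) * 100
= 36.6 / 136.6 * 100
= 26.79%

26.79%


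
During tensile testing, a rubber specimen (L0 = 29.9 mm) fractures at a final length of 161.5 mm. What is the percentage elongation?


Elongation = (Lf - L0) / L0 * 100
= (161.5 - 29.9) / 29.9 * 100
= 131.6 / 29.9 * 100
= 440.1%

440.1%


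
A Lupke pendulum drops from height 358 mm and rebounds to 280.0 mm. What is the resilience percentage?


Resilience = h_rebound / h_drop * 100
= 280.0 / 358 * 100
= 78.2%

78.2%


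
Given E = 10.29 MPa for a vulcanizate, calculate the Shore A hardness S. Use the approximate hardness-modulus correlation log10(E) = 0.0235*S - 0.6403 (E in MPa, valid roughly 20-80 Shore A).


log10(E) = 0.0235*S - 0.6403  =>  S = (log10(E) + 0.6403) / 0.0235
log10(10.29) = 1.012415
S = (1.012415 + 0.6403) / 0.0235 = 1.652715 / 0.0235
S = 70.3

Shore A = 70.3


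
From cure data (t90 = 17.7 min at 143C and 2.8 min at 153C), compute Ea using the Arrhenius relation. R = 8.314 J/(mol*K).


T1 = 416.15 K, T2 = 426.15 K
1/T1 - 1/T2 = 5.6388e-05
ln(t1/t2) = ln(17.7/2.8) = 1.8439
Ea = 8.314 * 1.8439 / 5.6388e-05 = 271875.7218 J/mol
Ea = 271.88 kJ/mol

271.88 kJ/mol


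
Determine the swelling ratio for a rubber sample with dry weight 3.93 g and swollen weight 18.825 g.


Q = W_swollen / W_dry
Q = 18.825 / 3.93
Q = 4.79

Q = 4.79


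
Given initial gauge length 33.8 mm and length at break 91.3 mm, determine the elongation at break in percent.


Elongation = (Lf - L0) / L0 * 100
= (91.3 - 33.8) / 33.8 * 100
= 57.5 / 33.8 * 100
= 170.1%

170.1%


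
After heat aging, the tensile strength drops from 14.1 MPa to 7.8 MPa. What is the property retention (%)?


Retention = aged / original * 100
= 7.8 / 14.1 * 100
= 55.3%

55.3%


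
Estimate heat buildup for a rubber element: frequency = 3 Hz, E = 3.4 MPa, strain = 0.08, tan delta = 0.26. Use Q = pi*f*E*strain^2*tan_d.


Q = pi * f * E * strain^2 * tan_d
= pi * 3 * 3.4 * 0.08^2 * 0.26
= pi * 3 * 3.4 * 0.0064 * 0.26
= 0.0533

Q = 0.0533


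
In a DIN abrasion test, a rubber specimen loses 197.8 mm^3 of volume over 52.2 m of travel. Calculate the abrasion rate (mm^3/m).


Rate = volume_loss / distance
= 197.8 / 52.2
= 3.789 mm^3/m

3.789 mm^3/m


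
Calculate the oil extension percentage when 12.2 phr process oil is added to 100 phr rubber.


Oil % = oil / (100 + oil) * 100
= 12.2 / (100 + 12.2) * 100
= 12.2 / 112.2 * 100
= 10.87%

10.87%


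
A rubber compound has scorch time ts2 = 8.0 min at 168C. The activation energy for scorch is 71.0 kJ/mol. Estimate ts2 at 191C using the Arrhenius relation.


Convert temperatures: T1 = 168 + 273.15 = 441.15 K, T2 = 191 + 273.15 = 464.15 K
ts2_new = 8.0 * exp(71000 / 8.314 * (1/464.15 - 1/441.15))
1/T2 - 1/T1 = -1.1233e-04
ts2_new = 3.07 min

3.07 min


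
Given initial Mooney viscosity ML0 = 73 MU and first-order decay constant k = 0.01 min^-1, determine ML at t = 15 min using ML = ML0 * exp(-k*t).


ML = ML0 * exp(-k * t)
ML = 73 * exp(-0.01 * 15)
ML = 73 * 0.8607
ML = 62.83 MU

62.83 MU


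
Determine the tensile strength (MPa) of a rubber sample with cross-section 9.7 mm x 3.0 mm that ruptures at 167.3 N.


Area = width * thickness = 9.7 * 3.0 = 29.1 mm^2
TS = force / area = 167.3 / 29.1 = 5.75 MPa

5.75 MPa


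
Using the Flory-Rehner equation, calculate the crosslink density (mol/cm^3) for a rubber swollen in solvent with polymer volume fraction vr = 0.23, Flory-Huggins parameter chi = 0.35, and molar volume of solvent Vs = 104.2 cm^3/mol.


ln(1 - vr) = ln(1 - 0.23) = -0.2614
Numerator = -((-0.2614) + 0.23 + 0.35 * 0.23^2) = 0.0128
Denominator = 104.2 * (0.23^(1/3) - 0.23/2) = 51.8596
nu = 0.0128 / 51.8596 = 2.4778e-04 mol/cm^3

2.4778e-04 mol/cm^3


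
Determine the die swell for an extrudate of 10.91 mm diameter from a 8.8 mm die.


Die swell ratio = D_extrudate / D_die
= 10.91 / 8.8
= 1.24

Die swell = 1.24


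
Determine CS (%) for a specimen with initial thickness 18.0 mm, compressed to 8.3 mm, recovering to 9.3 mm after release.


CS = (t0 - recovered) / (t0 - ts) * 100
= (18.0 - 9.3) / (18.0 - 8.3) * 100
= 8.7 / 9.7 * 100
= 89.7%

89.7%
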